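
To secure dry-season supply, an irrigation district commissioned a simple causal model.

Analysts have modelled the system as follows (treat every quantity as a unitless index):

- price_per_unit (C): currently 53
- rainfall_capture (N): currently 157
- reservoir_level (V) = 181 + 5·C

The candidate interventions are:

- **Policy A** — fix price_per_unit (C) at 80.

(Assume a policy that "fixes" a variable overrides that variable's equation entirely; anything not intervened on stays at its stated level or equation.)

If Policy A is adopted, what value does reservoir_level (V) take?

581

Policy A (C := 80):
  C = 80
  V = 181 + 5·80 = 581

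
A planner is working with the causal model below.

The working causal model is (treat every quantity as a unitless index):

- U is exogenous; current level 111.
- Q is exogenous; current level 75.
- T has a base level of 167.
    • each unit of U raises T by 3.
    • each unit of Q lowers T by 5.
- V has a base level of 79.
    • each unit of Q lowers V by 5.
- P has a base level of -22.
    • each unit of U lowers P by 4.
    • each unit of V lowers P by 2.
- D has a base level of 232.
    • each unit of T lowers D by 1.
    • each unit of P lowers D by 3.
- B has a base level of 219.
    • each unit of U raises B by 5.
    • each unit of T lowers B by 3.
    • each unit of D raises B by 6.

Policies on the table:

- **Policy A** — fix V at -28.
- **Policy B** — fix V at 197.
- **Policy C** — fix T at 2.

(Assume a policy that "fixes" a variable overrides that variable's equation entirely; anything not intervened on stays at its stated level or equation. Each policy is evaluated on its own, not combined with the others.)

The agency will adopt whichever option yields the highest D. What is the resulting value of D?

2687

Policy A (V := -28):
  U = 111
  Q = 75
  T = 167 + 3·111 − 5·75 = 125
  V = -28
  P = -22 − 4·111 − 2·(-28) = -410
  D = 232 − 125 − 3·(-410) = 1337
Policy B (V := 197):
  U = 111
  Q = 75
  T = 167 + 3·111 − 5·75 = 125
  V = 197
  P = -22 − 4·111 − 2·197 = -860
  D = 232 − 125 − 3·(-860) = 2687
Policy C (T := 2):
  U = 111
  Q = 75
  T = 2
  V = 79 − 5·75 = -296
  P = -22 − 4·111 − 2·(-296) = 126
  D = 232 − 2 − 3·126 = -148
Comparing — Policy A: D=1337, Policy B: D=2687, Policy C: D=-148. Highest is 2687 (Policy B).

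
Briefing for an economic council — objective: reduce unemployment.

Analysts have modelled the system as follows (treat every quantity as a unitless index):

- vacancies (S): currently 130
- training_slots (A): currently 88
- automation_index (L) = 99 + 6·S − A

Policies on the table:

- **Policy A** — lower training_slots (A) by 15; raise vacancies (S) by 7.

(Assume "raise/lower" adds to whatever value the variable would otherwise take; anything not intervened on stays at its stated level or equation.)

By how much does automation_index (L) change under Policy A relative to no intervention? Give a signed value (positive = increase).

57

Baseline:
  S = 130
  A = 88
  L = 99 + 6·130 − 88 = 791
Policy A (A − 15, S + 7):
  S = 130 + 7 = 137
  A = 88 − 15 = 73
  L = 99 + 6·137 − 73 = 848
Change in L: 848 − 791 = 57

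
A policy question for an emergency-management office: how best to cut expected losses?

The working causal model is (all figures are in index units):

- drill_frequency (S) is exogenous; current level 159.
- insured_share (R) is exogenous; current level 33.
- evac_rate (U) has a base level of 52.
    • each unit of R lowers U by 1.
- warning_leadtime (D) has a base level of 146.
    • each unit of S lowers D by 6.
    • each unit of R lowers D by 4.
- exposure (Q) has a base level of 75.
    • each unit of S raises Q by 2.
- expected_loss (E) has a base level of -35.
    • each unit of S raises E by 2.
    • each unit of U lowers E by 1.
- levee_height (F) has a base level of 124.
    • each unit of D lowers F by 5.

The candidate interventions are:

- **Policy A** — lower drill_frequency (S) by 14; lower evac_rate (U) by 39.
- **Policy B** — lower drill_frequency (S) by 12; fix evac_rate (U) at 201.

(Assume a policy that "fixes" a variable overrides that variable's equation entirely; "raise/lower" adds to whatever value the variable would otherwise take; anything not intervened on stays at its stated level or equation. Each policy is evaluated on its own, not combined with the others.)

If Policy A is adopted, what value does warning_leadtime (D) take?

-856

Policy A (S − 14, U − 39):
  S = 159 − 14 = 145
  R = 33
  D = 146 − 6·145 − 4·33 = -856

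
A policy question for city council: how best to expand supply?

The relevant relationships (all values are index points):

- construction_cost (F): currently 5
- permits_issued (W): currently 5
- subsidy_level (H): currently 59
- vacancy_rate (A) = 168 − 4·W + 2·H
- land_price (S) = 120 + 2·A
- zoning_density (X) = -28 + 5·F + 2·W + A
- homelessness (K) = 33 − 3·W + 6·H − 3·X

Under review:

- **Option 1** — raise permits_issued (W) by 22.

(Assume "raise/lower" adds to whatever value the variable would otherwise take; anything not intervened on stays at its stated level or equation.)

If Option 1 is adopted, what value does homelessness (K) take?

-381

Option 1 (W + 22):
  F = 5
  W = 5 + 22 = 27
  H = 59
  A = 168 − 4·27 + 2·59 = 178
  X = -28 + 5·5 + 2·27 + 178 = 229
  K = 33 − 3·27 + 6·59 − 3·229 = -381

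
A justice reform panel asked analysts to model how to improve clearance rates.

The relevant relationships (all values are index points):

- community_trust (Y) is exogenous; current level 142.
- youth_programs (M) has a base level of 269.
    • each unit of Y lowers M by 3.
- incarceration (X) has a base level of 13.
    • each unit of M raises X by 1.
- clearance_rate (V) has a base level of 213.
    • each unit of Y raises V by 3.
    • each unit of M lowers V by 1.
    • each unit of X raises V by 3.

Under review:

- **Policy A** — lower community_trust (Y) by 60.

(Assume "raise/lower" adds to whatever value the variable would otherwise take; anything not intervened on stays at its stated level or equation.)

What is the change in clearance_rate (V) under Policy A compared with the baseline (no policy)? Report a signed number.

180

Baseline:
  Y = 142
  M = 269 − 3·142 = -157
  X = 13 + (-157) = -144
  V = 213 + 3·142 − (-157) + 3·(-144) = 364
Policy A (Y − 60):
  Y = 142 − 60 = 82
  M = 269 − 3·82 = 23
  X = 13 + 23 = 36
  V = 213 + 3·82 − 23 + 3·36 = 544
Change in V: 544 − 364 = 180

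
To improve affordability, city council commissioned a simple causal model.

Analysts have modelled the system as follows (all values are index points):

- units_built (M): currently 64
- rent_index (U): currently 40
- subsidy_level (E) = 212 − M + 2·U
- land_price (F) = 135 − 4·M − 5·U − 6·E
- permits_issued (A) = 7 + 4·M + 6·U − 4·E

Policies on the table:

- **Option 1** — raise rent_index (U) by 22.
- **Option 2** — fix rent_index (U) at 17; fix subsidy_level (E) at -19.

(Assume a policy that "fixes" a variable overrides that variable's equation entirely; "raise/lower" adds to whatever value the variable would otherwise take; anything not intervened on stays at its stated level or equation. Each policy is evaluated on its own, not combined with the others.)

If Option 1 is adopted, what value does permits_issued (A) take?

-453

Option 1 (U + 22):
  M = 64
  U = 40 + 22 = 62
  E = 212 − 64 + 2·62 = 272
  A = 7 + 4·64 + 6·62 − 4·272 = -453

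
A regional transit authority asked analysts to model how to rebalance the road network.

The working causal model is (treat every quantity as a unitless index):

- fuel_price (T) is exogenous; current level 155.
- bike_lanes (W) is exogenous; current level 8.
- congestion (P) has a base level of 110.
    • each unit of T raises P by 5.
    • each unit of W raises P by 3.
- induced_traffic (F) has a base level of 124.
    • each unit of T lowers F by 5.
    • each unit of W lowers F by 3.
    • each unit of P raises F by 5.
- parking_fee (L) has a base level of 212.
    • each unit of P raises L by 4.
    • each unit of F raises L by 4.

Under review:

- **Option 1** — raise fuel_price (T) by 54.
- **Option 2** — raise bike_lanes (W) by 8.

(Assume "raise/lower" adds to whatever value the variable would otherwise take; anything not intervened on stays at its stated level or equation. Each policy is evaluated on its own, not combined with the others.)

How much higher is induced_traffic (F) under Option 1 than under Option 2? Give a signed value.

Option 1 (T + 54):
  T = 155 + 54 = 209
  W = 8
  P = 110 + 5·209 + 3·8 = 1179
  F = 124 − 5·209 − 3·8 + 5·1179 = 4950
Option 2 (W + 8):
  T = 155
  W = 8 + 8 = 16
  P = 110 + 5·155 + 3·16 = 933
  F = 124 − 5·155 − 3·16 + 5·933 = 3966
F: 4950 − 3966 = 984

984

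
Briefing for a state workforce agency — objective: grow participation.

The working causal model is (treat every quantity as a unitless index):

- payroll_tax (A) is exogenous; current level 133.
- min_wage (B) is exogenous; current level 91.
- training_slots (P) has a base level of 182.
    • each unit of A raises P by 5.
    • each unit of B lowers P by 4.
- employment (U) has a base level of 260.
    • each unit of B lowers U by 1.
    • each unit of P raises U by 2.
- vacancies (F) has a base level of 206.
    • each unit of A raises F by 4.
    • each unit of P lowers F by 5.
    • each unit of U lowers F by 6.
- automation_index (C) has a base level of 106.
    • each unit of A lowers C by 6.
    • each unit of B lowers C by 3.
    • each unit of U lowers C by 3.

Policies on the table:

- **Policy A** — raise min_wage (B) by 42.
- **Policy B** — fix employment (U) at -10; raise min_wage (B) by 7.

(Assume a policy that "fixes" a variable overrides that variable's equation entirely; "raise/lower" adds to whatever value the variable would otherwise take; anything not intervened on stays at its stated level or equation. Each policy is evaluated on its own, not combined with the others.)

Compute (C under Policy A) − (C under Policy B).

-2406

Policy A (B + 42):
  A = 133
  B = 91 + 42 = 133
  P = 182 + 5·133 − 4·133 = 315
  U = 260 − 133 + 2·315 = 757
  C = 106 − 6·133 − 3·133 − 3·757 = -3362
Policy B (U := -10, B + 7):
  A = 133
  B = 91 + 7 = 98
  P = 182 + 5·133 − 4·98 = 455
  U = -10
  C = 106 − 6·133 − 3·98 − 3·(-10) = -956
C: -3362 − (-956) = -2406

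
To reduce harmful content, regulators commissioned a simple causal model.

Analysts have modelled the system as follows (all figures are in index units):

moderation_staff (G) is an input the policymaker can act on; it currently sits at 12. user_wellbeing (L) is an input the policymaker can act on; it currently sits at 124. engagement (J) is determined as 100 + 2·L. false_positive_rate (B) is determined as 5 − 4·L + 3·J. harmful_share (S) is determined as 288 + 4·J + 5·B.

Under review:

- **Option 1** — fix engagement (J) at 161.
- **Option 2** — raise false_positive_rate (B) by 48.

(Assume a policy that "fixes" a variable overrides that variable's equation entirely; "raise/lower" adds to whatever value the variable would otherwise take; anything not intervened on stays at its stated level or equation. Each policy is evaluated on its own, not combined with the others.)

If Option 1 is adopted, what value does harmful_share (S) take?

Option 1 (J := 161):
  L = 124
  J = 161
  B = 5 − 4·124 + 3·161 = -8
  S = 288 + 4·161 + 5·(-8) = 892

892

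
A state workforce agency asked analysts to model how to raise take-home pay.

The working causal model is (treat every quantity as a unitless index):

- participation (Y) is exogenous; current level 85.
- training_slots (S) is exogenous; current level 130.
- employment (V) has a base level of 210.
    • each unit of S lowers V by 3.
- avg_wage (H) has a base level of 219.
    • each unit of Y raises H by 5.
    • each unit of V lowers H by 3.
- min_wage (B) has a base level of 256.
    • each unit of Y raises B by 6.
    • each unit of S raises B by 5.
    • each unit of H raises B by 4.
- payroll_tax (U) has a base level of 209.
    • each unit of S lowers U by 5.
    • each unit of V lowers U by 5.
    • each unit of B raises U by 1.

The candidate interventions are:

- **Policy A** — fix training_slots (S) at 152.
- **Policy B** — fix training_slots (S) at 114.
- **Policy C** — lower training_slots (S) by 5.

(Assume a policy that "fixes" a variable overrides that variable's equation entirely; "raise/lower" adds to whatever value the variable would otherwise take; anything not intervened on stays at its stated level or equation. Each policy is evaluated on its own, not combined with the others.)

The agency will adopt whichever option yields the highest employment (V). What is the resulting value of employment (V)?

-132

Policy A (S := 152):
  S = 152
  V = 210 − 3·152 = -246
Policy B (S := 114):
  S = 114
  V = 210 − 3·114 = -132
Policy C (S − 5):
  S = 130 − 5 = 125
  V = 210 − 3·125 = -165
Comparing — Policy A: V=-246, Policy B: V=-132, Policy C: V=-165. Highest is -132 (Policy B).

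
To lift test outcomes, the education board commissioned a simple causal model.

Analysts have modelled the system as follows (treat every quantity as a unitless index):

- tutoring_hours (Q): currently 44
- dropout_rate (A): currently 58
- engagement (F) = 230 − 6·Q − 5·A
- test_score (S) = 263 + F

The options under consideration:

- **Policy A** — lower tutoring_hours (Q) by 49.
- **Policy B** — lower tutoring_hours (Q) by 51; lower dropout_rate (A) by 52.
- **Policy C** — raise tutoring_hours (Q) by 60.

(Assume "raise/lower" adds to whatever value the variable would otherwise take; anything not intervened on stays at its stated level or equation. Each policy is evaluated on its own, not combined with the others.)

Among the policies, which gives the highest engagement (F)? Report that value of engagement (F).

242

Policy A (Q − 49):
  Q = 44 − 49 = -5
  A = 58
  F = 230 − 6·(-5) − 5·58 = -30
Policy B (Q − 51, A − 52):
  Q = 44 − 51 = -7
  A = 58 − 52 = 6
  F = 230 − 6·(-7) − 5·6 = 242
Policy C (Q + 60):
  Q = 44 + 60 = 104
  A = 58
  F = 230 − 6·104 − 5·58 = -684
Comparing — Policy A: F=-30, Policy B: F=242, Policy C: F=-684. Highest is 242 (Policy B).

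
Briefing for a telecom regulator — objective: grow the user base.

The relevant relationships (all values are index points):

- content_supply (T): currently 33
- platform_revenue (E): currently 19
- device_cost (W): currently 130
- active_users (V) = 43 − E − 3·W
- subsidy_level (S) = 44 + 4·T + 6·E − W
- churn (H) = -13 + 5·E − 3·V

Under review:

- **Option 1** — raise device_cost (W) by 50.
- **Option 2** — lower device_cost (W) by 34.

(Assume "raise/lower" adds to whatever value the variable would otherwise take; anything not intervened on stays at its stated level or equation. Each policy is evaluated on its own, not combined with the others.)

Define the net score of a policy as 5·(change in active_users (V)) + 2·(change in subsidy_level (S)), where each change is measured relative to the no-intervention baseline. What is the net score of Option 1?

-850

Baseline:
  T = 33
  E = 19
  W = 130
  V = 43 − 19 − 3·130 = -366
  S = 44 + 4·33 + 6·19 − 130 = 160
Option 1 (W + 50):
  T = 33
  E = 19
  W = 130 + 50 = 180
  V = 43 − 19 − 3·180 = -516
  S = 44 + 4·33 + 6·19 − 180 = 110
ΔV = -516 − (-366) = -150; ΔS = 110 − 160 = -50
Score = 5·(-150) + 2·(-50) = -850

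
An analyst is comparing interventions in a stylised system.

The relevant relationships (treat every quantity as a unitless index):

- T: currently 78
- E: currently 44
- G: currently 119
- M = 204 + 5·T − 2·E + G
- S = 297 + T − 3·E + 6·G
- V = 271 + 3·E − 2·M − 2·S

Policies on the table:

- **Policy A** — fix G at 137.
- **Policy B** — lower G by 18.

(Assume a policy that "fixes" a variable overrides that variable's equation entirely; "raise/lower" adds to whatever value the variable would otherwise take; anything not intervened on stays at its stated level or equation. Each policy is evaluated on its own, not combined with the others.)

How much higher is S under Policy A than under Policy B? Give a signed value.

Policy A (G := 137):
  T = 78
  E = 44
  G = 137
  S = 297 + 78 − 3·44 + 6·137 = 1065
Policy B (G − 18):
  T = 78
  E = 44
  G = 119 − 18 = 101
  S = 297 + 78 − 3·44 + 6·101 = 849
S: 1065 − 849 = 216

216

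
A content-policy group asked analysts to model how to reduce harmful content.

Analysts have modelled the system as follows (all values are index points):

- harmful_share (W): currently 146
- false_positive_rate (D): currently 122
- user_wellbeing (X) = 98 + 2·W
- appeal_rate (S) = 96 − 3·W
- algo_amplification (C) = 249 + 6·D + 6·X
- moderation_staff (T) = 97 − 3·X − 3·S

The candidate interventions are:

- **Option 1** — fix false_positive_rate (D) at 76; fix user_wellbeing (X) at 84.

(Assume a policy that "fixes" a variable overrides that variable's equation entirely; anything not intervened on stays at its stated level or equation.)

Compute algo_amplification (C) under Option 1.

Option 1 (D := 76, X := 84):
  W = 146
  D = 76
  X = 84
  C = 249 + 6·76 + 6·84 = 1209

1209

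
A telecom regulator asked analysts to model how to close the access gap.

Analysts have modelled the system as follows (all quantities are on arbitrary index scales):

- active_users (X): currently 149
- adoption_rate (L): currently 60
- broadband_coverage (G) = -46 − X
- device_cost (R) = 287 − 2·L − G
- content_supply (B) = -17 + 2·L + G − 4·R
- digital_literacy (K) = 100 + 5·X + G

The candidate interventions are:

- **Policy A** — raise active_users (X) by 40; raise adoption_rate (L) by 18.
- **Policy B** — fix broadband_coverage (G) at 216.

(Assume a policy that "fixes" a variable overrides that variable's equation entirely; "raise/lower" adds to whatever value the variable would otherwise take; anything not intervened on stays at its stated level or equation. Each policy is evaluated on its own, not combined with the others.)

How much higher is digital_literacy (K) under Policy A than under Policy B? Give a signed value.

Policy A (X + 40, L + 18):
  X = 149 + 40 = 189
  G = -46 − 189 = -235
  K = 100 + 5·189 + (-235) = 810
Policy B (G := 216):
  X = 149
  G = 216
  K = 100 + 5·149 + 216 = 1061
K: 810 − 1061 = -251

-251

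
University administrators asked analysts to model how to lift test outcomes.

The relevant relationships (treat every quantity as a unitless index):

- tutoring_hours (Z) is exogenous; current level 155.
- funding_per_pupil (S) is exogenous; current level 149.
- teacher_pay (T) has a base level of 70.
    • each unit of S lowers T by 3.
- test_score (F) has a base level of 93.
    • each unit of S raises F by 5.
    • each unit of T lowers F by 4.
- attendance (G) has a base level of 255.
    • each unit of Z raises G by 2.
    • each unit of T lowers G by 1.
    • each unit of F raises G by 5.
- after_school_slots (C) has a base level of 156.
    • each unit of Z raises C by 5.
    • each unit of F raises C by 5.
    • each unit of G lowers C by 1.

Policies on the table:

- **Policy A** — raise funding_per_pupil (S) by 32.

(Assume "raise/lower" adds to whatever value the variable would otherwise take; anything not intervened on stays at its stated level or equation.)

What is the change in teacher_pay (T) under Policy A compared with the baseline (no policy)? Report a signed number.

Baseline:
  S = 149
  T = 70 − 3·149 = -377
Policy A (S + 32):
  S = 149 + 32 = 181
  T = 70 − 3·181 = -473
Change in T: -473 − (-377) = -96

-96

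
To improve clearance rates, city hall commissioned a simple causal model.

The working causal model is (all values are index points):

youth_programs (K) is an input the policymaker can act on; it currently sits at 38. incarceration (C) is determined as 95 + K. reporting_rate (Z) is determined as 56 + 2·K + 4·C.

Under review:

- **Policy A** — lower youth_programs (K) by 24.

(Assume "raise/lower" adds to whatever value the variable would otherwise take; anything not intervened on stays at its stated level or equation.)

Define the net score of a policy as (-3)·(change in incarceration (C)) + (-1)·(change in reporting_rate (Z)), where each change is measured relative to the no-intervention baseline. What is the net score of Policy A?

216

Baseline:
  K = 38
  C = 95 + 38 = 133
  Z = 56 + 2·38 + 4·133 = 664
Policy A (K − 24):
  K = 38 − 24 = 14
  C = 95 + 14 = 109
  Z = 56 + 2·14 + 4·109 = 520
ΔC = 109 − 133 = -24; ΔZ = 520 − 664 = -144
Score = (-3)·(-24) + (-1)·(-144) = 216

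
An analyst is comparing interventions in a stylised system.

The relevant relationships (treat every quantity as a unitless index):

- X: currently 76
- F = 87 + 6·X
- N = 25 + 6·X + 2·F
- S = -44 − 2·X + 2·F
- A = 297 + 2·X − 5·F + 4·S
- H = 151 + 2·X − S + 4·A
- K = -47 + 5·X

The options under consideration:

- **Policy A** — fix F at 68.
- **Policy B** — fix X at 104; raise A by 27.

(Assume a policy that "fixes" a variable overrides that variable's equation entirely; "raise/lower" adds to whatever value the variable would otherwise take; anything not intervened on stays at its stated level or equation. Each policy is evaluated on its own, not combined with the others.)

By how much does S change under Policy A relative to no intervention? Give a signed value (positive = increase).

-950

Baseline:
  X = 76
  F = 87 + 6·76 = 543
  S = -44 − 2·76 + 2·543 = 890
Policy A (F := 68):
  X = 76
  F = 68
  S = -44 − 2·76 + 2·68 = -60
Change in S: -60 − 890 = -950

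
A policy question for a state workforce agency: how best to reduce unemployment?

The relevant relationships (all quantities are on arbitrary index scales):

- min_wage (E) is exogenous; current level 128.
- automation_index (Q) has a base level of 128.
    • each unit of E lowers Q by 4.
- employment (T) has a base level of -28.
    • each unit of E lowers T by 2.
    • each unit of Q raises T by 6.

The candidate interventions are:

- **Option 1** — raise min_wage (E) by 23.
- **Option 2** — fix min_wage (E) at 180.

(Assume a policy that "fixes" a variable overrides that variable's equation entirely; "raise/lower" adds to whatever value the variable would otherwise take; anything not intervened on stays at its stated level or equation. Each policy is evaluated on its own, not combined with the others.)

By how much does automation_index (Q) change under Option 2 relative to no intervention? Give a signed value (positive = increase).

Baseline:
  E = 128
  Q = 128 − 4·128 = -384
Option 2 (E := 180):
  E = 180
  Q = 128 − 4·180 = -592
Change in Q: -592 − (-384) = -208

-208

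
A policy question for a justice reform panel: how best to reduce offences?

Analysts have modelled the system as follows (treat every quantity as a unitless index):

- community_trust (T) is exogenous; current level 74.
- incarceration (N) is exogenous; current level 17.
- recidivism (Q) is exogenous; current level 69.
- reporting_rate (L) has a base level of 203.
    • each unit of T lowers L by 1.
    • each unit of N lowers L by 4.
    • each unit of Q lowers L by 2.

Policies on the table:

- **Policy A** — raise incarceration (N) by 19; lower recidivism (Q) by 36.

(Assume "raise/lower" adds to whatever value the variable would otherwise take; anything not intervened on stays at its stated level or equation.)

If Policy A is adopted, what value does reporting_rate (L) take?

Policy A (N + 19, Q − 36):
  T = 74
  N = 17 + 19 = 36
  Q = 69 − 36 = 33
  L = 203 − 74 − 4·36 − 2·33 = -81

-81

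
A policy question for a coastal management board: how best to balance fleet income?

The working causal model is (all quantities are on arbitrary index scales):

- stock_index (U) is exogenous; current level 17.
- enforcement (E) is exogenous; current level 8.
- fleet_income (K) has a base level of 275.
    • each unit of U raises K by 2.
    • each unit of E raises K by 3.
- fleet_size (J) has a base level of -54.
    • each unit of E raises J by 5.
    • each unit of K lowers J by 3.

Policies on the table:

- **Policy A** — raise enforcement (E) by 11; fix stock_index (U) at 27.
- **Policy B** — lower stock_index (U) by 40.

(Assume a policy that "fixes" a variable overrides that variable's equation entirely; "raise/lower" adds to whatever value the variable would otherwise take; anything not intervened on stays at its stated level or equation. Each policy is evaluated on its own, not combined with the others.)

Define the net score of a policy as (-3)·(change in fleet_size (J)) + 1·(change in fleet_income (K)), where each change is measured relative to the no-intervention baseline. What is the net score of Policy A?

Baseline:
  U = 17
  E = 8
  K = 275 + 2·17 + 3·8 = 333
  J = -54 + 5·8 − 3·333 = -1013
Policy A (E + 11, U := 27):
  U = 27
  E = 8 + 11 = 19
  K = 275 + 2·27 + 3·19 = 386
  J = -54 + 5·19 − 3·386 = -1117
ΔJ = -1117 − (-1013) = -104; ΔK = 386 − 333 = 53
Score = (-3)·(-104) + 1·53 = 365

365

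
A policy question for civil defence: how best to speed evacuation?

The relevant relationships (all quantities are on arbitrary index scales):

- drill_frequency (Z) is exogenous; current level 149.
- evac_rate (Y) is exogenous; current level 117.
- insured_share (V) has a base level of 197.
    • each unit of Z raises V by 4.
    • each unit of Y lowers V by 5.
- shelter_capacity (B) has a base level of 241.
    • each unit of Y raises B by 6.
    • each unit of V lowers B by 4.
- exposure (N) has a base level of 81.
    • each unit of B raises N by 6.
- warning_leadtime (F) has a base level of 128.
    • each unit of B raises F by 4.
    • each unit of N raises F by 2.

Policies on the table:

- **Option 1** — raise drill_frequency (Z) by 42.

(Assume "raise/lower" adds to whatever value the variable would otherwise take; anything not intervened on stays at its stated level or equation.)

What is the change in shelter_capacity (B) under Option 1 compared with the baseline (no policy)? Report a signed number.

-672

Baseline:
  Z = 149
  Y = 117
  V = 197 + 4·149 − 5·117 = 208
  B = 241 + 6·117 − 4·208 = 111
Option 1 (Z + 42):
  Z = 149 + 42 = 191
  Y = 117
  V = 197 + 4·191 − 5·117 = 376
  B = 241 + 6·117 − 4·376 = -561
Change in B: -561 − 111 = -672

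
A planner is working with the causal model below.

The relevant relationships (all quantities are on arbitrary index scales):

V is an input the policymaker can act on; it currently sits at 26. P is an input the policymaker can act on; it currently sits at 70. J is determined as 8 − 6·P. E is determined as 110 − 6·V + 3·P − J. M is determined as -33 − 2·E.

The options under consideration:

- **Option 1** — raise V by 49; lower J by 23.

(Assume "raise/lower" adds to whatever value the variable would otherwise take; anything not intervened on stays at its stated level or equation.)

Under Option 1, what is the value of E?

305

Option 1 (V + 49, J − 23):
  V = 26 + 49 = 75
  P = 70
  J = 8 − 6·70 (−23 from intervention) = -435
  E = 110 − 6·75 + 3·70 − (-435) = 305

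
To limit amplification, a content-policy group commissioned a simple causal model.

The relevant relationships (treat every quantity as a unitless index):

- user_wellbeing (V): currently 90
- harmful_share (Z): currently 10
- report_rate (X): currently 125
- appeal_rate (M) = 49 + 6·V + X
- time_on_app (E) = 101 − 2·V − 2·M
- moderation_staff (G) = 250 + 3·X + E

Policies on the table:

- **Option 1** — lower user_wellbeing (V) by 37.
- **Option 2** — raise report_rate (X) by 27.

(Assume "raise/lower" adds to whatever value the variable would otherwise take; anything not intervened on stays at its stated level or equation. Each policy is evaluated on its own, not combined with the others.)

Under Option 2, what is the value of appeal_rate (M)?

Option 2 (X + 27):
  V = 90
  X = 125 + 27 = 152
  M = 49 + 6·90 + 152 = 741

741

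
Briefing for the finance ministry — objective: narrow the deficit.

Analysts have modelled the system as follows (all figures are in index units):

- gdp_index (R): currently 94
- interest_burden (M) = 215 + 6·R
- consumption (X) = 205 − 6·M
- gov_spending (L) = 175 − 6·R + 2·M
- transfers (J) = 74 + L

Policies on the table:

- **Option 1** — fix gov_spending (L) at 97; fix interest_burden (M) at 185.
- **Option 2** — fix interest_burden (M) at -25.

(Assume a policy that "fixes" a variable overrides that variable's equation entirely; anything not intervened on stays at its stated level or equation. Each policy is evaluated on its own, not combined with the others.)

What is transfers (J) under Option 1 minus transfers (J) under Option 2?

536

Option 1 (L := 97, M := 185):
  R = 94
  M = 185
  L = 97
  J = 74 + 97 = 171
Option 2 (M := -25):
  R = 94
  M = -25
  L = 175 − 6·94 + 2·(-25) = -439
  J = 74 + (-439) = -365
J: 171 − (-365) = 536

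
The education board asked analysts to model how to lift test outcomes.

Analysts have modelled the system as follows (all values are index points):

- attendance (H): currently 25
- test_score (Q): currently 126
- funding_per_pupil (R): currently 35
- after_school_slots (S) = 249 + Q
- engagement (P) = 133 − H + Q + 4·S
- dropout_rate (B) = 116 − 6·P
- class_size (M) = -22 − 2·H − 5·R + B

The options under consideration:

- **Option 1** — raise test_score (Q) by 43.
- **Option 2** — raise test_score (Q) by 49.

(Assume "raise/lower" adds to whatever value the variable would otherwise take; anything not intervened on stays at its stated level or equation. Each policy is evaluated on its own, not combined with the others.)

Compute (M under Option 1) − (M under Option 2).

Option 1 (Q + 43):
  H = 25
  Q = 126 + 43 = 169
  R = 35
  S = 249 + 169 = 418
  P = 133 − 25 + 169 + 4·418 = 1949
  B = 116 − 6·1949 = -11578
  M = -22 − 2·25 − 5·35 + (-11578) = -11825
Option 2 (Q + 49):
  H = 25
  Q = 126 + 49 = 175
  R = 35
  S = 249 + 175 = 424
  P = 133 − 25 + 175 + 4·424 = 1979
  B = 116 − 6·1979 = -11758
  M = -22 − 2·25 − 5·35 + (-11758) = -12005
M: -11825 − (-12005) = 180

180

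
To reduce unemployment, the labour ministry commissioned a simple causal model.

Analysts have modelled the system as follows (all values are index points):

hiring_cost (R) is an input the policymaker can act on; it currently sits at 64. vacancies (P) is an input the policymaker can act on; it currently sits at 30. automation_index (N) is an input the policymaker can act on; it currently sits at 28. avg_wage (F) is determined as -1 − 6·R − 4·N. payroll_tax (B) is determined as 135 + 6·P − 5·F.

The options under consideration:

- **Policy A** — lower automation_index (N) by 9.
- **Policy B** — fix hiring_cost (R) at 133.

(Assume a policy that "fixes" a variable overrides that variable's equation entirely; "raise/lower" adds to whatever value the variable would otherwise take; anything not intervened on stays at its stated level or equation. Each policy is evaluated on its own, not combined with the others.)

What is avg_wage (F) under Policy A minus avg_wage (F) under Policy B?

450

Policy A (N − 9):
  R = 64
  N = 28 − 9 = 19
  F = -1 − 6·64 − 4·19 = -461
Policy B (R := 133):
  R = 133
  N = 28
  F = -1 − 6·133 − 4·28 = -911
F: -461 − (-911) = 450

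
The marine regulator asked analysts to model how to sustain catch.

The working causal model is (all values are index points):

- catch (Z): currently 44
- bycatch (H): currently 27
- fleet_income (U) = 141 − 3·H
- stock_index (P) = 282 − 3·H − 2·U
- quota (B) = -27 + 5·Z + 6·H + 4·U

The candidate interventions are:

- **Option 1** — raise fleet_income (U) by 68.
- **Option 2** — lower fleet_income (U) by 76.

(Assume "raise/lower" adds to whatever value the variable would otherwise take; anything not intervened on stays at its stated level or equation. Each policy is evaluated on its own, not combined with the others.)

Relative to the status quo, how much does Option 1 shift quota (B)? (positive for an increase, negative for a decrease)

272

Baseline:
  Z = 44
  H = 27
  U = 141 − 3·27 = 60
  B = -27 + 5·44 + 6·27 + 4·60 = 595
Option 1 (U + 68):
  Z = 44
  H = 27
  U = 141 − 3·27 (+68 from intervention) = 128
  B = -27 + 5·44 + 6·27 + 4·128 = 867
Change in B: 867 − 595 = 272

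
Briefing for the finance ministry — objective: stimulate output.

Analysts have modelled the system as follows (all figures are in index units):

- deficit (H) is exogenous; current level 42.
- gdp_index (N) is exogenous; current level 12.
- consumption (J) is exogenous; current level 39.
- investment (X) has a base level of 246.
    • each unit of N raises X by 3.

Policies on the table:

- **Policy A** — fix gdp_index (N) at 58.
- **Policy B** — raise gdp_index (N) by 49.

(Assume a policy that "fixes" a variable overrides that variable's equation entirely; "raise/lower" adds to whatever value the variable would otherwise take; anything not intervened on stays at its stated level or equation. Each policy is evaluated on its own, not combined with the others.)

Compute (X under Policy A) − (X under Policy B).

Policy A (N := 58):
  N = 58
  X = 246 + 3·58 = 420
Policy B (N + 49):
  N = 12 + 49 = 61
  X = 246 + 3·61 = 429
X: 420 − 429 = -9

-9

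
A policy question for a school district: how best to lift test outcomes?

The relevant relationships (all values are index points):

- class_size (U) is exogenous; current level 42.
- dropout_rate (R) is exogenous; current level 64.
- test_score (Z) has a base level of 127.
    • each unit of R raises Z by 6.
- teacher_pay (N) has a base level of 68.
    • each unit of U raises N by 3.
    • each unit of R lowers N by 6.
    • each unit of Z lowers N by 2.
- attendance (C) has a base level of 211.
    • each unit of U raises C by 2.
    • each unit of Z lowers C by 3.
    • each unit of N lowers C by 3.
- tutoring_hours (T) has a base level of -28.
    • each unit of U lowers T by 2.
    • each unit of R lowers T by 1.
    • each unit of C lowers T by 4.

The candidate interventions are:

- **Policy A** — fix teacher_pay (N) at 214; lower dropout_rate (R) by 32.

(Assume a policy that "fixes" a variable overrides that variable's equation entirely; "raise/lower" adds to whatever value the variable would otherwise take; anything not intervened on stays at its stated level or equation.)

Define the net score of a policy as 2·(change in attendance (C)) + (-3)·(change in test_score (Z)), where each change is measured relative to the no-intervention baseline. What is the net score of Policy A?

Baseline:
  U = 42
  R = 64
  Z = 127 + 6·64 = 511
  N = 68 + 3·42 − 6·64 − 2·511 = -1212
  C = 211 + 2·42 − 3·511 − 3·(-1212) = 2398
Policy A (N := 214, R − 32):
  U = 42
  R = 64 − 32 = 32
  Z = 127 + 6·32 = 319
  N = 214
  C = 211 + 2·42 − 3·319 − 3·214 = -1304
ΔC = -1304 − 2398 = -3702; ΔZ = 319 − 511 = -192
Score = 2·(-3702) + (-3)·(-192) = -6828

-6828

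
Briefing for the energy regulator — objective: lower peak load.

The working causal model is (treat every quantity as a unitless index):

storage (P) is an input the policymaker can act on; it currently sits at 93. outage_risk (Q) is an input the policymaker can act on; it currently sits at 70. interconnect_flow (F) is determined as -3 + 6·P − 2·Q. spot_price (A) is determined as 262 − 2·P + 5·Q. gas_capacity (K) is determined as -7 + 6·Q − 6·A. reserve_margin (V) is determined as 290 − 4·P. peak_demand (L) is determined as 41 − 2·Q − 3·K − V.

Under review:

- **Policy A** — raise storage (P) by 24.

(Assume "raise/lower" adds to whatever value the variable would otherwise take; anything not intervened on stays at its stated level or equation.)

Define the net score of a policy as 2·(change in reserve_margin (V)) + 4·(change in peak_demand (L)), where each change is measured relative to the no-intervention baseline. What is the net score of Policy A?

Baseline:
  P = 93
  Q = 70
  A = 262 − 2·93 + 5·70 = 426
  K = -7 + 6·70 − 6·426 = -2143
  V = 290 − 4·93 = -82
  L = 41 − 2·70 − 3·(-2143) − (-82) = 6412
Policy A (P + 24):
  P = 93 + 24 = 117
  Q = 70
  A = 262 − 2·117 + 5·70 = 378
  K = -7 + 6·70 − 6·378 = -1855
  V = 290 − 4·117 = -178
  L = 41 − 2·70 − 3·(-1855) − (-178) = 5644
ΔV = -178 − (-82) = -96; ΔL = 5644 − 6412 = -768
Score = 2·(-96) + 4·(-768) = -3264

-3264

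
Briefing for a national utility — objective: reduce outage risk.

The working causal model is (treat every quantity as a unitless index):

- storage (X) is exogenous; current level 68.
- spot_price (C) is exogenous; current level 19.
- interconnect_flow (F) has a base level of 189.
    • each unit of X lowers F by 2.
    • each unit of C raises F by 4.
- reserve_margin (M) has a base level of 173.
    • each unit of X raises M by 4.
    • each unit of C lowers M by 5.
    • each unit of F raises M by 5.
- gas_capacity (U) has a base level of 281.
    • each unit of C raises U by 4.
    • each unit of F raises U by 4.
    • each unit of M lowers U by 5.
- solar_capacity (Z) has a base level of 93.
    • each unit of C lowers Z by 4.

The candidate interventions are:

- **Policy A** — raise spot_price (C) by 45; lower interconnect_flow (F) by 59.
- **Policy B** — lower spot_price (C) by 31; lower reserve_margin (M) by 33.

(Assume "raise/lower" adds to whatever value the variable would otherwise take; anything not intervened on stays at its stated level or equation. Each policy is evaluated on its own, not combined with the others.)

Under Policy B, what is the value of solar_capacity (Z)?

141

Policy B (C − 31, M − 33):
  C = 19 − 31 = -12
  Z = 93 − 4·(-12) = 141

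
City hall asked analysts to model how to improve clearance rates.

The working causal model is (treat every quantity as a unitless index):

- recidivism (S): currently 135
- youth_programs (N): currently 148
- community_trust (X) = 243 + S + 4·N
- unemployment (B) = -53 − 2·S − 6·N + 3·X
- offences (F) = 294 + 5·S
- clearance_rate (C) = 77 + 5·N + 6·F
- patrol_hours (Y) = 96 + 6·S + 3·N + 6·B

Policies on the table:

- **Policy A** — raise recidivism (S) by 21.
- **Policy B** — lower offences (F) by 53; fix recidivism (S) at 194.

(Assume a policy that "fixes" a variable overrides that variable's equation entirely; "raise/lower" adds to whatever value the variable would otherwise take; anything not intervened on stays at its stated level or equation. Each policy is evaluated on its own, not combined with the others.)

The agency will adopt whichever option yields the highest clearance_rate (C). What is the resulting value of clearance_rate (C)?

Policy A (S + 21):
  S = 135 + 21 = 156
  N = 148
  F = 294 + 5·156 = 1074
  C = 77 + 5·148 + 6·1074 = 7261
Policy B (F − 53, S := 194):
  S = 194
  N = 148
  F = 294 + 5·194 (−53 from intervention) = 1211
  C = 77 + 5·148 + 6·1211 = 8083
Comparing — Policy A: C=7261, Policy B: C=8083. Highest is 8083 (Policy B).

8083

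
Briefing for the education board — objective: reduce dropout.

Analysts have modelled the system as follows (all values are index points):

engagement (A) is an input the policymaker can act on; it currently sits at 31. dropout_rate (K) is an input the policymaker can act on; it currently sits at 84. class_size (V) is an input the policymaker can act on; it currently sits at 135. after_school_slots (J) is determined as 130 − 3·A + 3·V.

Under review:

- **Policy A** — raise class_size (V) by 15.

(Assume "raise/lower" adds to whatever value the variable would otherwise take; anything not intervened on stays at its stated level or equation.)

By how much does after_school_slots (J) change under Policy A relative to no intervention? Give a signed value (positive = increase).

45

Baseline:
  A = 31
  V = 135
  J = 130 − 3·31 + 3·135 = 442
Policy A (V + 15):
  A = 31
  V = 135 + 15 = 150
  J = 130 − 3·31 + 3·150 = 487
Change in J: 487 − 442 = 45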